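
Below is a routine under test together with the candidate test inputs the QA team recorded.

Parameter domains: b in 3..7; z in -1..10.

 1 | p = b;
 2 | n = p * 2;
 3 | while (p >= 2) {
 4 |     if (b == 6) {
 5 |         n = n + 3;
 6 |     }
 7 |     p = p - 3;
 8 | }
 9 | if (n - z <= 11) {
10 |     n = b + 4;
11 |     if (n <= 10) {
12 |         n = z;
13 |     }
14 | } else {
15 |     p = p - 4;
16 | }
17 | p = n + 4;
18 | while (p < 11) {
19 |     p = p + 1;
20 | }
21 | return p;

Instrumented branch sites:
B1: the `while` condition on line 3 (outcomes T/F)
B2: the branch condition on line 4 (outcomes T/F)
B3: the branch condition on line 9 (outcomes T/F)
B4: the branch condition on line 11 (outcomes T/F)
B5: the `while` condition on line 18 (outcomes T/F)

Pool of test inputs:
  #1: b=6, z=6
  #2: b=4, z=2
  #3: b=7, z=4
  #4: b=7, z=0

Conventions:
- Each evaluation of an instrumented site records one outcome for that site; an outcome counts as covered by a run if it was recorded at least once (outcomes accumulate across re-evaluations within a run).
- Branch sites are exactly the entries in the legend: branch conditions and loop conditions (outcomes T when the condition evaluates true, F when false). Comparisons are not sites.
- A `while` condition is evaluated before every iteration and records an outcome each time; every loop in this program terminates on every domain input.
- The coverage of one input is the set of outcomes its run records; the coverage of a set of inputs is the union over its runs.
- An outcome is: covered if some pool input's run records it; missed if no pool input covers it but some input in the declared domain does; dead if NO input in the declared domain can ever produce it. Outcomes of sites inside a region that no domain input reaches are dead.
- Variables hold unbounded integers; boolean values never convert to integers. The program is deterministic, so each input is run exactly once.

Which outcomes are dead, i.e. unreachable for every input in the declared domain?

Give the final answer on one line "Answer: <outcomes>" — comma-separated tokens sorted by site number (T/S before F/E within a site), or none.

exhaustive pass over the 60-input domain:
  reachable outcomes have witnesses, e.g. B1=T (e.g. b=3, z=-1), B1=F (e.g. b=3, z=-1), B2=T (e.g. b=6, z=-1), B2=F (e.g. b=3, z=-1)

Answer: none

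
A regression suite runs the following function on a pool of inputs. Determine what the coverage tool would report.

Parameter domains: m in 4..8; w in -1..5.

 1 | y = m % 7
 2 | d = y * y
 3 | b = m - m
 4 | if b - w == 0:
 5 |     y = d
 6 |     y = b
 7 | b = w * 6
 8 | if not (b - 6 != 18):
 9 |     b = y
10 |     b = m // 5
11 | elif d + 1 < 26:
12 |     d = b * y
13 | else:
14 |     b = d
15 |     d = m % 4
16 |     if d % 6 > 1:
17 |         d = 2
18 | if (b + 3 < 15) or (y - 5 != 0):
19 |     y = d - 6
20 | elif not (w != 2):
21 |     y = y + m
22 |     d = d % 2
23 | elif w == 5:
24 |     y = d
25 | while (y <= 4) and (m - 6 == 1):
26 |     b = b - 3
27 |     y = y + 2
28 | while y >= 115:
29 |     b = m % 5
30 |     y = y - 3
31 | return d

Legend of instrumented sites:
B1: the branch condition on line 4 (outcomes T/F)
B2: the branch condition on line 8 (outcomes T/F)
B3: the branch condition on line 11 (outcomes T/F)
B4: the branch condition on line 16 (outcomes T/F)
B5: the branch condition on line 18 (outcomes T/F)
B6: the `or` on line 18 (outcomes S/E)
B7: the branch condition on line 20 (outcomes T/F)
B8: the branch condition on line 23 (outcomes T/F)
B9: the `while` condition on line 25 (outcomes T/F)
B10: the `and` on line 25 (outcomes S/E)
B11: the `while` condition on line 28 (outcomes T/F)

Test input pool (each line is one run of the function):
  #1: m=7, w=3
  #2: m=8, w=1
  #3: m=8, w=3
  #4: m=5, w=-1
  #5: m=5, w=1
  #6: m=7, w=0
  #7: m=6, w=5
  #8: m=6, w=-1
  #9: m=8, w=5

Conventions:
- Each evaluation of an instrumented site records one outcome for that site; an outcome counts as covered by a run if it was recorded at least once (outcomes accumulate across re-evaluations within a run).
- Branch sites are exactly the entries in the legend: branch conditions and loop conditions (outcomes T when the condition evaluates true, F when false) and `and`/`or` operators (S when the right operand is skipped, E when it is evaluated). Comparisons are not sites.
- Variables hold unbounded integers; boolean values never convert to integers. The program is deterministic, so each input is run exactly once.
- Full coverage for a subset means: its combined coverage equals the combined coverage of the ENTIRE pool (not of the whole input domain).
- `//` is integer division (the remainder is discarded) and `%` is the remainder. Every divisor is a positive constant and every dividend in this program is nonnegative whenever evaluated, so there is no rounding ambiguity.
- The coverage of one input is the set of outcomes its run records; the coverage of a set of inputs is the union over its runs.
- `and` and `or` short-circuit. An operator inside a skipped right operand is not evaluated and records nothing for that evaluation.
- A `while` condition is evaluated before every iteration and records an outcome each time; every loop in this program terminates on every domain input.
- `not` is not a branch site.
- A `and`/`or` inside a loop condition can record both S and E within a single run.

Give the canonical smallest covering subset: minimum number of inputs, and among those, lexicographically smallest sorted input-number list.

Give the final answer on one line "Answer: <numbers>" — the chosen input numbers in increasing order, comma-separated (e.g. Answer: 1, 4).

input #1, m=7, w=3: events B1->F, B2->F, B3->T, B6->E, B5->T, B10->E, B9->T, B10->E, B9->T, B10->E, B9->T, B10->E, B9->T, B10->E, ...; outcomes B1=F, B2=F, B3=T, B5=T, B6=E, B9=T, B9=F, B10=S, B10=E, B11=F
input #2, m=8, w=1: events B1->F, B2->F, B3->T, B6->S, B5->T, B10->E, B9->F, B11->F; outcomes B1=F, B2=F, B3=T, B5=T, B6=S, B9=F, B10=E, B11=F
input #3, m=8, w=3: events B1->F, B2->F, B3->T, B6->E, B5->T, B10->S, B9->F, B11->F; outcomes B1=F, B2=F, B3=T, B5=T, B6=E, B9=F, B10=S, B11=F
input #4, m=5, w=-1: events B1->F, B2->F, B3->F, B4->F, B6->E, B5->F, B7->F, B8->F, B10->S, B9->F, B11->F; outcomes B1=F, B2=F, B3=F, B4=F, B5=F, B6=E, B7=F, B8=F, B9=F, B10=S, B11=F
input #5, m=5, w=1: events B1->F, B2->F, B3->F, B4->F, B6->E, B5->F, B7->F, B8->F, B10->S, B9->F, B11->F; outcomes B1=F, B2=F, B3=F, B4=F, B5=F, B6=E, B7=F, B8=F, B9=F, B10=S, B11=F
input #6, m=7, w=0: events B1->T, B2->F, B3->T, B6->S, B5->T, B10->E, B9->T, B10->E, B9->T, B10->E, B9->T, B10->E, B9->T, B10->E, ...; outcomes B1=T, B2=F, B3=T, B5=T, B6=S, B9=T, B9=F, B10=S, B10=E, B11=F
input #7, m=6, w=5: events B1->F, B2->F, B3->F, B4->T, B6->E, B5->T, B10->E, B9->F, B11->F; outcomes B1=F, B2=F, B3=F, B4=T, B5=T, B6=E, B9=F, B10=E, B11=F
input #8, m=6, w=-1: events B1->F, B2->F, B3->F, B4->T, B6->E, B5->T, B10->E, B9->F, B11->F; outcomes B1=F, B2=F, B3=F, B4=T, B5=T, B6=E, B9=F, B10=E, B11=F
input #9, m=8, w=5: events B1->F, B2->F, B3->T, B6->E, B5->T, B10->S, B9->F, B11->F; outcomes B1=F, B2=F, B3=T, B5=T, B6=E, B9=F, B10=S, B11=F
pool-wide coverage (18 outcomes): B1=T, B1=F, B2=F, B3=T, B3=F, B4=T, B4=F, B5=T, B5=F, B6=S, B6=E, B7=F, B8=F, B9=T, B9=F, B10=S, B10=E, B11=F
checked all size-1 subsets: none covers 18 outcomes (max 11/18)
checked all size-2 subsets: none covers 18 outcomes (max 17/18)
inputs {4, 6, 7} (size 3) cover everything; no size-3 subset with a lexicographically smaller index list covers all 18

Answer: 4, 6, 7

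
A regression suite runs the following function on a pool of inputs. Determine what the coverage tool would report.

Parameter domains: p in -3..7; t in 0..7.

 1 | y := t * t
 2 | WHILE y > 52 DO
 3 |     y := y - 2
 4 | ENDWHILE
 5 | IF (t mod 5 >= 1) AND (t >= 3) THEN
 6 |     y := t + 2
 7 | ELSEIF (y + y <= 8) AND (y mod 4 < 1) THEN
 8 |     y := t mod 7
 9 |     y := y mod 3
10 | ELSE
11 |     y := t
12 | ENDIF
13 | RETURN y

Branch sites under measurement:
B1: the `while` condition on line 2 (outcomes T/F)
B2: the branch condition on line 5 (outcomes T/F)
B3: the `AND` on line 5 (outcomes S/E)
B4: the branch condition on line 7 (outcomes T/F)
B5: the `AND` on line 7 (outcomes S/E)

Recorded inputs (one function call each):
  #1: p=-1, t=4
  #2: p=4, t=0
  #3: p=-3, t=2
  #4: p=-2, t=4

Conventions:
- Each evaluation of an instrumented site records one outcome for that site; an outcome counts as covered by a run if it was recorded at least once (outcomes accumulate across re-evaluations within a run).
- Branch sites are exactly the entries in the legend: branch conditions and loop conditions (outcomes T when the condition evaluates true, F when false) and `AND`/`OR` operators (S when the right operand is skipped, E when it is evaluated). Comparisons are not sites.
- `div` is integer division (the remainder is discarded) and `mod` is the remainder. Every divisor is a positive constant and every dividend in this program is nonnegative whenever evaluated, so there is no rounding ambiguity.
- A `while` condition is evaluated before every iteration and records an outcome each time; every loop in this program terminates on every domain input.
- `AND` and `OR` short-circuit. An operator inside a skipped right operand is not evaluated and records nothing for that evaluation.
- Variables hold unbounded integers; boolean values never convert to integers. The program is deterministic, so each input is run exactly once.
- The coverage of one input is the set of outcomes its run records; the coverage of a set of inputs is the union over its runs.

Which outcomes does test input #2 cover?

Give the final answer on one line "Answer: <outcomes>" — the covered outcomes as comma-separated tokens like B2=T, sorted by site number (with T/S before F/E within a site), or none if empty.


Tracing the run of input #2 (p=4, t=0):
  B1->F, B3->S, B2->F, B5->E, B4->T
collecting distinct outcomes: B1=F, B2=F, B3=S, B4=T, B5=E
Answer: B1=F, B2=F, B3=S, B4=T, B5=E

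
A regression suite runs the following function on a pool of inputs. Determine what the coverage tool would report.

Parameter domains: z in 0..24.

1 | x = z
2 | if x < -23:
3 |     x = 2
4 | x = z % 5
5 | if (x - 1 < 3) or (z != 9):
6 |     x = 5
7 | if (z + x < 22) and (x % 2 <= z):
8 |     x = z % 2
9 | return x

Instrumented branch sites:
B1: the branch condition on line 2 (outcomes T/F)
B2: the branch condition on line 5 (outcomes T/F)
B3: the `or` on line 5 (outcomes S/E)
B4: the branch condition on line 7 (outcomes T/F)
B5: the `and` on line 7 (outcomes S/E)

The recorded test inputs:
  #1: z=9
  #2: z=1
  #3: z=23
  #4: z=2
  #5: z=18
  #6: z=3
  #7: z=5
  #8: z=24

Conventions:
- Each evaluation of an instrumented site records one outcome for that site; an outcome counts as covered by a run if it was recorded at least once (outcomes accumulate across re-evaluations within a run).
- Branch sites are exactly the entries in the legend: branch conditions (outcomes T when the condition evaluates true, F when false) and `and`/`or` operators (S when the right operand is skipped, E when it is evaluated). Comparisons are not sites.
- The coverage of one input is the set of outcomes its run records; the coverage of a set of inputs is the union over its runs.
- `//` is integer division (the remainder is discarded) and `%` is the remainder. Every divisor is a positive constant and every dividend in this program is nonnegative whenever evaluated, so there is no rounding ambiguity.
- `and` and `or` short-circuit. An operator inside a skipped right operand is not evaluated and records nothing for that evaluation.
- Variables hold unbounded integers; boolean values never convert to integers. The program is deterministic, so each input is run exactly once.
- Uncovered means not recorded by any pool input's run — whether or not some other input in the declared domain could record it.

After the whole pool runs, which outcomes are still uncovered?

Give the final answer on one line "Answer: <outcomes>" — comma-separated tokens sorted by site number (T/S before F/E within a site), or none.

test 1 (z=9) fires B1->F, B3->E, B2->F, B5->E, B4->T; hits B1=F, B2=F, B3=E, B4=T, B5=E
test 2 (z=1) fires B1->F, B3->S, B2->T, B5->E, B4->T; hits B1=F, B2=T, B3=S, B4=T, B5=E
test 3 (z=23) fires B1->F, B3->S, B2->T, B5->S, B4->F; hits B1=F, B2=T, B3=S, B4=F, B5=S
test 4 (z=2) fires B1->F, B3->S, B2->T, B5->E, B4->T; hits B1=F, B2=T, B3=S, B4=T, B5=E
test 5 (z=18) fires B1->F, B3->S, B2->T, B5->S, B4->F; hits B1=F, B2=T, B3=S, B4=F, B5=S
test 6 (z=3) fires B1->F, B3->S, B2->T, B5->E, B4->T; hits B1=F, B2=T, B3=S, B4=T, B5=E
test 7 (z=5) fires B1->F, B3->S, B2->T, B5->E, B4->T; hits B1=F, B2=T, B3=S, B4=T, B5=E
test 8 (z=24) fires B1->F, B3->E, B2->T, B5->S, B4->F; hits B1=F, B2=T, B3=E, B4=F, B5=S
union over the pool: B1=F, B2=T, B2=F, B3=S, B3=E, B4=T, B4=F, B5=S, B5=E
uncovered (1 of 10): B1=T

Answer: B1=T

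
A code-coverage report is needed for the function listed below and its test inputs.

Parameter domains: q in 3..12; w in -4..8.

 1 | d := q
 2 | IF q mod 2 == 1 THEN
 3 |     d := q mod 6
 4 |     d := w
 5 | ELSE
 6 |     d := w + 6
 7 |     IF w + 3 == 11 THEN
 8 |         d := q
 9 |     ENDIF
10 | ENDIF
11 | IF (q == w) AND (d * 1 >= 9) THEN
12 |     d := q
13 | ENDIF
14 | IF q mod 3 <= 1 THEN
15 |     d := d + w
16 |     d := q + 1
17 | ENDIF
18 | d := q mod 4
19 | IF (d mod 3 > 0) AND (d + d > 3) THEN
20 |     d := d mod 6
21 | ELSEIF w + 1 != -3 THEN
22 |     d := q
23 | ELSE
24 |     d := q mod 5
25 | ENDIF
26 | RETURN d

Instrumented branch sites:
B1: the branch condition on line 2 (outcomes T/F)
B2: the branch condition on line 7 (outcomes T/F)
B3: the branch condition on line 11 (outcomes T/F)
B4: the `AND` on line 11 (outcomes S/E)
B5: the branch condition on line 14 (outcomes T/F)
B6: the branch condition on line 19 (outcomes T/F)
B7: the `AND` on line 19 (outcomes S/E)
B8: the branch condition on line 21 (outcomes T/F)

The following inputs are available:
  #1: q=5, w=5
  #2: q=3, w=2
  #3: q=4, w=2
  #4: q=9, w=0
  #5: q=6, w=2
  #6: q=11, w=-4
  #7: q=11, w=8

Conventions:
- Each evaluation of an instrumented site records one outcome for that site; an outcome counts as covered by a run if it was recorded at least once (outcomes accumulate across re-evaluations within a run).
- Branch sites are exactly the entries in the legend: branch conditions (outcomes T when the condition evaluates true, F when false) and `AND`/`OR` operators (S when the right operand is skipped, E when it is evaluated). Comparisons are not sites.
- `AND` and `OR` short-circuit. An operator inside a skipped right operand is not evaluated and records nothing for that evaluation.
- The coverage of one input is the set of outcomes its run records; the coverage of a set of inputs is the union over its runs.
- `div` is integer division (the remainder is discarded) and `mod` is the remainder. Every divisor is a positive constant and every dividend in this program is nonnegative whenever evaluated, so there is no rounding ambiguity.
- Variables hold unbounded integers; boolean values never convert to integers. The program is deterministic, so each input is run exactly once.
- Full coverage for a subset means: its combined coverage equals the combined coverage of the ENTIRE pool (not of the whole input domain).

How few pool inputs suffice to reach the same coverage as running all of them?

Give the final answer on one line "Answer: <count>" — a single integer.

test 1 (q=5, w=5) fires B1->T, B4->E, B3->F, B5->F, B7->E, B6->F, B8->T; hits B1=T, B3=F, B4=E, B5=F, B6=F, B7=E, B8=T
test 2 (q=3, w=2) fires B1->T, B4->S, B3->F, B5->T, B7->S, B6->F, B8->T; hits B1=T, B3=F, B4=S, B5=T, B6=F, B7=S, B8=T
test 3 (q=4, w=2) fires B1->F, B2->F, B4->S, B3->F, B5->T, B7->S, B6->F, B8->T; hits B1=F, B2=F, B3=F, B4=S, B5=T, B6=F, B7=S, B8=T
test 4 (q=9, w=0) fires B1->T, B4->S, B3->F, B5->T, B7->E, B6->F, B8->T; hits B1=T, B3=F, B4=S, B5=T, B6=F, B7=E, B8=T
test 5 (q=6, w=2) fires B1->F, B2->F, B4->S, B3->F, B5->T, B7->E, B6->T; hits B1=F, B2=F, B3=F, B4=S, B5=T, B6=T, B7=E
test 6 (q=11, w=-4) fires B1->T, B4->S, B3->F, B5->F, B7->S, B6->F, B8->F; hits B1=T, B3=F, B4=S, B5=F, B6=F, B7=S, B8=F
test 7 (q=11, w=8) fires B1->T, B4->S, B3->F, B5->F, B7->S, B6->F, B8->T; hits B1=T, B3=F, B4=S, B5=F, B6=F, B7=S, B8=T
pool-wide coverage (14 outcomes): B1=T, B1=F, B2=F, B3=F, B4=S, B4=E, B5=T, B5=F, B6=T, B6=F, B7=S, B7=E, B8=T, B8=F
size 1 is not enough: best union over all size-1 subsets is 8/14
size 2 is not enough: best union over all size-2 subsets is 12/14
the canonical winner is {1, 5, 6}: size 3, full 14-outcome coverage, earliest index list among size-3 covers

Answer: 3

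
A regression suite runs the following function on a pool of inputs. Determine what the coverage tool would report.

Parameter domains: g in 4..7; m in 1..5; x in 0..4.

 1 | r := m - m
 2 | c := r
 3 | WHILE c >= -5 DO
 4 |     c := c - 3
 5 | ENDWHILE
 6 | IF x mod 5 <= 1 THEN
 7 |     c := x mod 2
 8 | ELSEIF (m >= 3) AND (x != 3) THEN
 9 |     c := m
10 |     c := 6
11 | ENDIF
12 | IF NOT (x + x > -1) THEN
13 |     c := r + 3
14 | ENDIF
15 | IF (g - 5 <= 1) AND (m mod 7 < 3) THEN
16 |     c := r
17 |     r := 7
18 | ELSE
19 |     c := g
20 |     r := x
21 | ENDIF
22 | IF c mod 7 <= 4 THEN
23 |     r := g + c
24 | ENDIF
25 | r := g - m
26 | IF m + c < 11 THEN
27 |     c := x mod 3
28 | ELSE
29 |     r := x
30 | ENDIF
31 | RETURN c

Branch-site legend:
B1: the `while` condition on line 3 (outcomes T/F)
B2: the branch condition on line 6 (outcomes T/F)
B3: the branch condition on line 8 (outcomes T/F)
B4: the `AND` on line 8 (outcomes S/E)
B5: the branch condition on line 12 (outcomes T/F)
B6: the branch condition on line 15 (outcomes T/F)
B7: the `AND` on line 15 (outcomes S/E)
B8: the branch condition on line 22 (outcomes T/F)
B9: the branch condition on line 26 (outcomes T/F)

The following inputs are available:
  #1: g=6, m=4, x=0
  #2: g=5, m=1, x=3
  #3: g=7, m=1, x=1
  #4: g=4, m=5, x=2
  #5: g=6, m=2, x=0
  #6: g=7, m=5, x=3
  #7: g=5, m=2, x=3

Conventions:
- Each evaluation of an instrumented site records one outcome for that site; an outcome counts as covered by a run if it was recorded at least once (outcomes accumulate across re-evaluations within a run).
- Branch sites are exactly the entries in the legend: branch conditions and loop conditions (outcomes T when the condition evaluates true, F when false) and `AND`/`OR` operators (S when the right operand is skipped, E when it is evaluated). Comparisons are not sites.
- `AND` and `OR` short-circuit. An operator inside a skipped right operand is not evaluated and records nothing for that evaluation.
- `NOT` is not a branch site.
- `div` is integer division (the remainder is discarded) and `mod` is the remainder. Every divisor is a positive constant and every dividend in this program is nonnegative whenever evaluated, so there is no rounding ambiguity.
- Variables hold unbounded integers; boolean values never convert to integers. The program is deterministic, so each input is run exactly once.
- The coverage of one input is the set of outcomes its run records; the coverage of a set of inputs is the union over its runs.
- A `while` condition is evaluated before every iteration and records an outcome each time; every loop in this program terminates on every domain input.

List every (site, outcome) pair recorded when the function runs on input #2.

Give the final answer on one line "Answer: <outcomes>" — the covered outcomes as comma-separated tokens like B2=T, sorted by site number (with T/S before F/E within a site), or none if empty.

Tracing the run of input #2 (g=5, m=1, x=3):
  B1->T, B1->T, B1->F, B2->F, B4->S, B3->F, B5->F, B7->E, B6->T, B8->T
  B9->T
collecting distinct outcomes: B1=T, B1=F, B2=F, B3=F, B4=S, B5=F, B6=T, B7=E, B8=T, B9=T

Answer: B1=T, B1=F, B2=F, B3=F, B4=S, B5=F, B6=T, B7=E, B8=T, B9=T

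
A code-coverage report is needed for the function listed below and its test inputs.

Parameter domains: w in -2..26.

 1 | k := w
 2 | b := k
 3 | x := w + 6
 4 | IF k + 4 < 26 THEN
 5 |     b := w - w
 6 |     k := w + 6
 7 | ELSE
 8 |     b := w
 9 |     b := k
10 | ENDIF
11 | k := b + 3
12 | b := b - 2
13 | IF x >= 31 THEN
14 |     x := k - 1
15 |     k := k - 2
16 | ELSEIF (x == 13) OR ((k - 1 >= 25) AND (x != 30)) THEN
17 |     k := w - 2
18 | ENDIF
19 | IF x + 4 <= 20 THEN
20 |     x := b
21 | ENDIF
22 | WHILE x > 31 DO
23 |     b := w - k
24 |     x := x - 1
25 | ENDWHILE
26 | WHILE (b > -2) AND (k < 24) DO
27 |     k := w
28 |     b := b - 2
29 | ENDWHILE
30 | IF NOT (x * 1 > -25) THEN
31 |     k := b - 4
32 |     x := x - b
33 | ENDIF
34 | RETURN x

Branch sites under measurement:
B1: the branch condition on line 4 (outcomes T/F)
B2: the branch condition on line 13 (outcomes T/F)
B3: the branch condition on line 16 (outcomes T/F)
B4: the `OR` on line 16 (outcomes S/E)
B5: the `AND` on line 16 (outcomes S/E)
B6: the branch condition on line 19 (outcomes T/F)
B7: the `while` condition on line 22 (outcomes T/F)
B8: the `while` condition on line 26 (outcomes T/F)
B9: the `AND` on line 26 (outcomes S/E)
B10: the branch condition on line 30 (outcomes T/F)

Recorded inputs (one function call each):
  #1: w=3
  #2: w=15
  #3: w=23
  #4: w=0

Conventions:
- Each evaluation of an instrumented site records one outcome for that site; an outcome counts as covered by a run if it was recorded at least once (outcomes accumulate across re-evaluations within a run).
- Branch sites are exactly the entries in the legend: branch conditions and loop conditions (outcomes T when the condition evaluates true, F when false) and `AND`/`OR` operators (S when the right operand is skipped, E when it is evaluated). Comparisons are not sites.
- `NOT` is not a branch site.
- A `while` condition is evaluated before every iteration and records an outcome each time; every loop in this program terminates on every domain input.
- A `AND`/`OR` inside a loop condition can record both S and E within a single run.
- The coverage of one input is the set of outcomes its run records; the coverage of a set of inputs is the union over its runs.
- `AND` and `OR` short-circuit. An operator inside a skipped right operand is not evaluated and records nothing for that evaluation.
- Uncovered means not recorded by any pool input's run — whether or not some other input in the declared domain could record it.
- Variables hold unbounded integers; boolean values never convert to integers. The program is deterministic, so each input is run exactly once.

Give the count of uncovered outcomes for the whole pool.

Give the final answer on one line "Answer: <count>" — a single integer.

#1 (w=3) -> covered: B1=T, B2=F, B3=F, B4=E, B5=S, B6=T, B7=F, B8=F, B9=S, B10=F
#2 (w=15) -> covered: B1=T, B2=F, B3=F, B4=E, B5=S, B6=F, B7=F, B8=F, B9=S, B10=F
#3 (w=23) -> covered: B1=F, B2=F, B3=T, B4=E, B5=E, B6=F, B7=F, B8=T, B8=F, B9=S, B9=E, B10=F
#4 (w=0) -> covered: B1=T, B2=F, B3=F, B4=E, B5=S, B6=T, B7=F, B8=F, B9=S, B10=F
union over the pool: B1=T, B1=F, B2=F, B3=T, B3=F, B4=E, B5=S, B5=E, B6=T, B6=F, B7=F, B8=T, B8=F, B9=S, B9=E, B10=F
uncovered (4 of 20): B2=T, B4=S, B7=T, B10=T

Answer: 4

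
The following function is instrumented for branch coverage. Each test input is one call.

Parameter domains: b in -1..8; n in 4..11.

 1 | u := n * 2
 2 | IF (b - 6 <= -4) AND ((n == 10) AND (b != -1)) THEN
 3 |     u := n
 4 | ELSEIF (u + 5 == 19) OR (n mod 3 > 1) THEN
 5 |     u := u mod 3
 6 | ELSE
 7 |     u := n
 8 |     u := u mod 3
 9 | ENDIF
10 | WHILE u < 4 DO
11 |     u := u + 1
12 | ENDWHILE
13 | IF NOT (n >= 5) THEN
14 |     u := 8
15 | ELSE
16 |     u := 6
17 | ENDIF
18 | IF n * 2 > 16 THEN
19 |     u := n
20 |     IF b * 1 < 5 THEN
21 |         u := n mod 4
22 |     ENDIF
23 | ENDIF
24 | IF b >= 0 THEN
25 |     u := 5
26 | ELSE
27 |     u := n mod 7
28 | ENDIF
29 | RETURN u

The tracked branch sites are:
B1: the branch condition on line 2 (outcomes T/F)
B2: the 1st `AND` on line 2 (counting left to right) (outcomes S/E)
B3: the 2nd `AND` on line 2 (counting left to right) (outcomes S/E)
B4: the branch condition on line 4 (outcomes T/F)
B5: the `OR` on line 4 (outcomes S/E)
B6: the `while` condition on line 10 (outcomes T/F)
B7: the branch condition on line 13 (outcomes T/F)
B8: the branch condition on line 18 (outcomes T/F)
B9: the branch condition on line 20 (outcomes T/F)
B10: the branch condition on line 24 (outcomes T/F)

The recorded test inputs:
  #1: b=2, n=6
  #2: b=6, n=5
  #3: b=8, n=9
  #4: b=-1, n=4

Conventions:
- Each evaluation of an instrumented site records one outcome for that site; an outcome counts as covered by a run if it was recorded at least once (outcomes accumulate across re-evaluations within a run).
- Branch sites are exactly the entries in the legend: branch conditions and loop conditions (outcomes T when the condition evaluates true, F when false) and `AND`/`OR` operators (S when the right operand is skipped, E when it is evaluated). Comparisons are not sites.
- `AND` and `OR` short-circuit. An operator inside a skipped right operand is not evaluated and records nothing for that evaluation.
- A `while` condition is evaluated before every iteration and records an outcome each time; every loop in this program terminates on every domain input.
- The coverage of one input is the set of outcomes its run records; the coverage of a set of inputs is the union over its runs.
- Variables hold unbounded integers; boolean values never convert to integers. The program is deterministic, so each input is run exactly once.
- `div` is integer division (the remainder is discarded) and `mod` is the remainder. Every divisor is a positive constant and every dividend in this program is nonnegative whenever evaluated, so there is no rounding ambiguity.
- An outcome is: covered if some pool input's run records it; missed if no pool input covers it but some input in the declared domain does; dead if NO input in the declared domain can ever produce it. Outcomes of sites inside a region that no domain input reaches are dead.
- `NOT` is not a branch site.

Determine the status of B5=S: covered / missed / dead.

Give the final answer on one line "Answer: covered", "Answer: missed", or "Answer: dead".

no pool input records B5=S
but domain input (b=-1, n=7) does record it -> reachable, so missed

Answer: missed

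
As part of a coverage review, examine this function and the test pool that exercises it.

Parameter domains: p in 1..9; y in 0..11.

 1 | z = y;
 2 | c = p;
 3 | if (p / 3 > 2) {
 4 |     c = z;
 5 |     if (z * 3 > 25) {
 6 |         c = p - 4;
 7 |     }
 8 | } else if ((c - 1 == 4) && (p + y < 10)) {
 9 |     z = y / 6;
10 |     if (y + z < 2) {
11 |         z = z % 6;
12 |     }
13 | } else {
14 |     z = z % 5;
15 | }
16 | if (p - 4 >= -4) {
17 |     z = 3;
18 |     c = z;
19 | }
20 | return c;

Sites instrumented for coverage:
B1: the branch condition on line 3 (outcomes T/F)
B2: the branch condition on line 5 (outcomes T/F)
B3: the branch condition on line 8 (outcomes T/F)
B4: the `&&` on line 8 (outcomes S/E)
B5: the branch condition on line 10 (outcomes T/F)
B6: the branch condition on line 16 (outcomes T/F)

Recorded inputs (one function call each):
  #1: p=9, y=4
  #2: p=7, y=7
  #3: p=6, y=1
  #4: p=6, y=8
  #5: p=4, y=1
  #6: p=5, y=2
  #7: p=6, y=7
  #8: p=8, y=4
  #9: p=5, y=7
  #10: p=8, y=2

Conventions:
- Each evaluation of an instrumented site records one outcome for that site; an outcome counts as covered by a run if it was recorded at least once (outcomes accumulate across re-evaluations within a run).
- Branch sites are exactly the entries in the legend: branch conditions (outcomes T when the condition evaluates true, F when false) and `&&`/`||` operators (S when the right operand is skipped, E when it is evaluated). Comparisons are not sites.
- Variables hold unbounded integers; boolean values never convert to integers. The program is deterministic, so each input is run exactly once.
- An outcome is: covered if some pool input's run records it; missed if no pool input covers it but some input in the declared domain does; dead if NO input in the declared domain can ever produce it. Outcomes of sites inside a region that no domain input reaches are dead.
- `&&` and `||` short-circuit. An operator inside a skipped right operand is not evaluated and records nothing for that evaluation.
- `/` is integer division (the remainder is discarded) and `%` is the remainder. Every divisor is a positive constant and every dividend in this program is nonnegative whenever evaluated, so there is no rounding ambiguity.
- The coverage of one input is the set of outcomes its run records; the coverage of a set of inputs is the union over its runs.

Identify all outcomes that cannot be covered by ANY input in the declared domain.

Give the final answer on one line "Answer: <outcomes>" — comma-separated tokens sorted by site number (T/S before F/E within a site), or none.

checking every outcome against all 108 domain inputs:
  B6=F: unreachable across the whole domain -> dead
  reachable outcomes have witnesses, e.g. B1=T (e.g. p=9, y=0), B1=F (e.g. p=1, y=0), B2=T (e.g. p=9, y=9), B2=F (e.g. p=9, y=0)

Answer: B6=F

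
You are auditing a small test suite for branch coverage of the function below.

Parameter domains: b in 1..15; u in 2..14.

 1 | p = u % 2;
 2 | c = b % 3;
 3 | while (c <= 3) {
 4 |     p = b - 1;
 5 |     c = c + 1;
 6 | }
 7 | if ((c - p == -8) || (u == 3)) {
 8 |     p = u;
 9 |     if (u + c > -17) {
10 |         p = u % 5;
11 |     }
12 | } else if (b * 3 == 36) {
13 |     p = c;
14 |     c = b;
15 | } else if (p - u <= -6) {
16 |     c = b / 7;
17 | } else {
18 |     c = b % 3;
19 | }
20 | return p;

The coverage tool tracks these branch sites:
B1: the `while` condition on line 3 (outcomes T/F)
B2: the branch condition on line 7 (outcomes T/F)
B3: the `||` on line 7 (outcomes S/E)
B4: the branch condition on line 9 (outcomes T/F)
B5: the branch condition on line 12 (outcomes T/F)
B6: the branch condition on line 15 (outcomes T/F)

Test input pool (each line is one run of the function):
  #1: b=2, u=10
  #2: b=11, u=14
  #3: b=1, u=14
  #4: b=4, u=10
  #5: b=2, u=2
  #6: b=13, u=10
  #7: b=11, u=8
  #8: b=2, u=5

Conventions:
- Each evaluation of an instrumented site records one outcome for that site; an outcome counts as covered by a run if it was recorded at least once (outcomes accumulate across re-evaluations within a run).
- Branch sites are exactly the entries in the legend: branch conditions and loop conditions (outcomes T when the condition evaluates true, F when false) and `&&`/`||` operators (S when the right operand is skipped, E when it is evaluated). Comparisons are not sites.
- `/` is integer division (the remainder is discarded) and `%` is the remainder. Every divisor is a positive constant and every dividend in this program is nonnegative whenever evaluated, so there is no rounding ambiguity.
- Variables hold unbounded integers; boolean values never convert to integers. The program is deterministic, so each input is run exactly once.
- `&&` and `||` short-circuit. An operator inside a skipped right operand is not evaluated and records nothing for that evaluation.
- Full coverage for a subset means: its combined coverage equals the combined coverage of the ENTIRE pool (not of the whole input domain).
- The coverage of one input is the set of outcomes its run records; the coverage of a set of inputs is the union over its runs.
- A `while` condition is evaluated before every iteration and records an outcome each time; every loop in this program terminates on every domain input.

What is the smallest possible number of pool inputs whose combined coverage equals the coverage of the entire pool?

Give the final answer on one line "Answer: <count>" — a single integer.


input #1, b=2, u=10: outcomes B1=T, B1=F, B2=F, B3=E, B5=F, B6=T
input #2, b=11, u=14: outcomes B1=T, B1=F, B2=F, B3=E, B5=F, B6=F
input #3, b=1, u=14: outcomes B1=T, B1=F, B2=F, B3=E, B5=F, B6=T
input #4, b=4, u=10: outcomes B1=T, B1=F, B2=F, B3=E, B5=F, B6=T
input #5, b=2, u=2: outcomes B1=T, B1=F, B2=F, B3=E, B5=F, B6=F
input #6, b=13, u=10: outcomes B1=T, B1=F, B2=T, B3=S, B4=T
input #7, b=11, u=8: outcomes B1=T, B1=F, B2=F, B3=E, B5=F, B6=F
input #8, b=2, u=5: outcomes B1=T, B1=F, B2=F, B3=E, B5=F, B6=F
pool-wide coverage (10 outcomes): B1=T, B1=F, B2=T, B2=F, B3=S, B3=E, B4=T, B5=F, B6=T, B6=F
every size-1 subset falls short of the 10 outcomes (best: 6/10)
every size-2 subset falls short of the 10 outcomes (best: 9/10)
at size 3, {1, 2, 6} reaches all 10 outcomes; every lexicographically earlier size-3 subset fails
Answer: 3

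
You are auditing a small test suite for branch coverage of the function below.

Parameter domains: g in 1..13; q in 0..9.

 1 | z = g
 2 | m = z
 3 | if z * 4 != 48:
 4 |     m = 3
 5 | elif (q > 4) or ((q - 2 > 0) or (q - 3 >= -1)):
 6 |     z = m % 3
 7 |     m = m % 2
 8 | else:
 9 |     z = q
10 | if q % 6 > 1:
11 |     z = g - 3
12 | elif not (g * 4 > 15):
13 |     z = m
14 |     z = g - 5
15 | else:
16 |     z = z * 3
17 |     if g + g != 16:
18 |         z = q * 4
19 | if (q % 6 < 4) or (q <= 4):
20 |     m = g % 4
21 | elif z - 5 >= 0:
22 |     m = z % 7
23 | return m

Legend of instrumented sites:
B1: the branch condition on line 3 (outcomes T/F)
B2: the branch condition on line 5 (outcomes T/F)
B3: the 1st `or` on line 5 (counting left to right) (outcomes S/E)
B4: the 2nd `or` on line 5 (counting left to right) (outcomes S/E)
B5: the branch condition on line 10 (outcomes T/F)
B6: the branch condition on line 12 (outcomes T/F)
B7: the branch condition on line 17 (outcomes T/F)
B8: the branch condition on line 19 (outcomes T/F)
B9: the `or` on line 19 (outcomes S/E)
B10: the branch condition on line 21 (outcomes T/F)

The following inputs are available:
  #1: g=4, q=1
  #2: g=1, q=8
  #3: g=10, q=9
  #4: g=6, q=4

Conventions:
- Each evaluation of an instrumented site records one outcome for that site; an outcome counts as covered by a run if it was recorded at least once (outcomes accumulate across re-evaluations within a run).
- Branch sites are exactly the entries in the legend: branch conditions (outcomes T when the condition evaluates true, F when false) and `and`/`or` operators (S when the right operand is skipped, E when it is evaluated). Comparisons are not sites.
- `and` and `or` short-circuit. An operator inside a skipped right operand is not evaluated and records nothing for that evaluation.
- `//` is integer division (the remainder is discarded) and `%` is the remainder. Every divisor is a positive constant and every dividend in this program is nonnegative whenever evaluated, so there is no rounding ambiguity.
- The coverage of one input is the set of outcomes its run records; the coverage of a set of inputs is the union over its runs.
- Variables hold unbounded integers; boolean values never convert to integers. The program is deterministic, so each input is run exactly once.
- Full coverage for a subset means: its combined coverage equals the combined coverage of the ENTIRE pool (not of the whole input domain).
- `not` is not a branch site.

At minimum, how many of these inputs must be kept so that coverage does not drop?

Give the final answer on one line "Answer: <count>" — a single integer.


input #1 (g=4, q=1): covers B1=T, B5=F, B6=F, B7=T, B8=T, B9=S
input #2 (g=1, q=8): covers B1=T, B5=T, B8=T, B9=S
input #3 (g=10, q=9): covers B1=T, B5=T, B8=T, B9=S
input #4 (g=6, q=4): covers B1=T, B5=T, B8=T, B9=E
the full pool covers 8 outcomes: B1=T, B5=T, B5=F, B6=F, B7=T, B8=T, B9=S, B9=E
size 1 is not enough: best union over all size-1 subsets is 6/8
at size 2, {1, 4} reaches all 8 outcomes; every lexicographically earlier size-2 subset fails
Answer: 2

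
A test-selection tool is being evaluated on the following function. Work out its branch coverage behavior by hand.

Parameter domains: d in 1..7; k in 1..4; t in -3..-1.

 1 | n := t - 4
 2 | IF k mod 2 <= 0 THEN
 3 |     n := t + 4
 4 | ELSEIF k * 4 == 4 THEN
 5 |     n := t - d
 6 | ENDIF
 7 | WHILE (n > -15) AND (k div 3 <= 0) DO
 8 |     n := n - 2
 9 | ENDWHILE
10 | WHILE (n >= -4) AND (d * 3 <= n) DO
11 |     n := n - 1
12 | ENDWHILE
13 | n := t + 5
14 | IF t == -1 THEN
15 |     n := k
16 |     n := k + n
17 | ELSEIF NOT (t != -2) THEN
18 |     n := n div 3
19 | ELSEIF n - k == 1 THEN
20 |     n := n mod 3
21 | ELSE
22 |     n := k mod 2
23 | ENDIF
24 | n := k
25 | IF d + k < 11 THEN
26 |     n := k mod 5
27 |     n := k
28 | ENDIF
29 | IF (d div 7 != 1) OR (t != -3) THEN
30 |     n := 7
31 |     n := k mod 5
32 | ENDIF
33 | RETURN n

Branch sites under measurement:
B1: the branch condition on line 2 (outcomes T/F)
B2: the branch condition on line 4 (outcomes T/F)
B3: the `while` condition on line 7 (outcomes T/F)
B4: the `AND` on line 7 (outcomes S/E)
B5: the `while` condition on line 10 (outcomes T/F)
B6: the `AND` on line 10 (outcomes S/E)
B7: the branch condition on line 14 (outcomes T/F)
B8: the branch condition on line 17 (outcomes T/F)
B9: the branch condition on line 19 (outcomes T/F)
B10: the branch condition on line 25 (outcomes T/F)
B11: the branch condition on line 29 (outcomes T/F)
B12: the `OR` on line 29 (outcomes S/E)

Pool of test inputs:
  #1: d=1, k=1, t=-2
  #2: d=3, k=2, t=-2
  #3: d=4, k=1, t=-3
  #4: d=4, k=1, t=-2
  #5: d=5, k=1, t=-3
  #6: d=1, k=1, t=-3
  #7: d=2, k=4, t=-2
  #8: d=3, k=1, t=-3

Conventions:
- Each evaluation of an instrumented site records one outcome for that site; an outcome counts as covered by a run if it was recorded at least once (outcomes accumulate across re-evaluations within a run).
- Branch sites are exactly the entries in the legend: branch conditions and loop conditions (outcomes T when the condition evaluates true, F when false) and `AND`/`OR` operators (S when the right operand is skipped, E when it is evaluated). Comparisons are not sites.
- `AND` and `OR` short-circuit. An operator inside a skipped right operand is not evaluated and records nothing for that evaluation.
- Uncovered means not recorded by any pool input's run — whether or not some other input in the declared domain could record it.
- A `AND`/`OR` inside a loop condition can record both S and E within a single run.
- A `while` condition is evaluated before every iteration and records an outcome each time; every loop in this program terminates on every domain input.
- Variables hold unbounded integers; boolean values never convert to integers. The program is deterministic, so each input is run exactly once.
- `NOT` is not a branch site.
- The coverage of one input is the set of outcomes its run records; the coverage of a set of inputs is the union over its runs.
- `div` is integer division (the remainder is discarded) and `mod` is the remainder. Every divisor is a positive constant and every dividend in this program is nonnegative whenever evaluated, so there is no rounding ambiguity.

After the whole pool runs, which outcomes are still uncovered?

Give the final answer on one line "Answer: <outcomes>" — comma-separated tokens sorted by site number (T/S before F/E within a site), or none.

#1 (d=1, k=1, t=-2) -> B1->F, B2->T, B4->E, B3->T, B4->E, B3->T, B4->E, B3->T, B4->E, B3->T, B4->E, B3->T, B4->E, B3->T, ...; covered: B1=F, B2=T, B3=T, B3=F, B4=S, B4=E, B5=F, B6=S, B7=F, B8=T, B10=T, B11=T, B12=S
#2 (d=3, k=2, t=-2) -> B1->T, B4->E, B3->T, B4->E, B3->T, B4->E, B3->T, B4->E, B3->T, B4->E, B3->T, B4->E, B3->T, B4->E, ...; covered: B1=T, B3=T, B3=F, B4=S, B4=E, B5=F, B6=S, B7=F, B8=T, B10=T, B11=T, B12=S
#3 (d=4, k=1, t=-3) -> B1->F, B2->T, B4->E, B3->T, B4->E, B3->T, B4->E, B3->T, B4->E, B3->T, B4->S, B3->F, B6->S, B5->F, ...; covered: B1=F, B2=T, B3=T, B3=F, B4=S, B4=E, B5=F, B6=S, B7=F, B8=F, B9=T, B10=T, B11=T, B12=S
#4 (d=4, k=1, t=-2) -> B1->F, B2->T, B4->E, B3->T, B4->E, B3->T, B4->E, B3->T, B4->E, B3->T, B4->E, B3->T, B4->S, B3->F, ...; covered: B1=F, B2=T, B3=T, B3=F, B4=S, B4=E, B5=F, B6=S, B7=F, B8=T, B10=T, B11=T, B12=S
#5 (d=5, k=1, t=-3) -> B1->F, B2->T, B4->E, B3->T, B4->E, B3->T, B4->E, B3->T, B4->E, B3->T, B4->S, B3->F, B6->S, B5->F, ...; covered: B1=F, B2=T, B3=T, B3=F, B4=S, B4=E, B5=F, B6=S, B7=F, B8=F, B9=T, B10=T, B11=T, B12=S
#6 (d=1, k=1, t=-3) -> B1->F, B2->T, B4->E, B3->T, B4->E, B3->T, B4->E, B3->T, B4->E, B3->T, B4->E, B3->T, B4->E, B3->T, ...; covered: B1=F, B2=T, B3=T, B3=F, B4=S, B4=E, B5=F, B6=S, B7=F, B8=F, B9=T, B10=T, B11=T, B12=S
#7 (d=2, k=4, t=-2) -> B1->T, B4->E, B3->F, B6->E, B5->F, B7->F, B8->T, B10->T, B12->S, B11->T; covered: B1=T, B3=F, B4=E, B5=F, B6=E, B7=F, B8=T, B10=T, B11=T, B12=S
#8 (d=3, k=1, t=-3) -> B1->F, B2->T, B4->E, B3->T, B4->E, B3->T, B4->E, B3->T, B4->E, B3->T, B4->E, B3->T, B4->S, B3->F, ...; covered: B1=F, B2=T, B3=T, B3=F, B4=S, B4=E, B5=F, B6=S, B7=F, B8=F, B9=T, B10=T, B11=T, B12=S
union over the pool: B1=T, B1=F, B2=T, B3=T, B3=F, B4=S, B4=E, B5=F, B6=S, B6=E, B7=F, B8=T, B8=F, B9=T, B10=T, B11=T, B12=S
uncovered (7 of 24): B2=F, B5=T, B7=T, B9=F, B10=F, B11=F, B12=E

Answer: B2=F, B5=T, B7=T, B9=F, B10=F, B11=F, B12=E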